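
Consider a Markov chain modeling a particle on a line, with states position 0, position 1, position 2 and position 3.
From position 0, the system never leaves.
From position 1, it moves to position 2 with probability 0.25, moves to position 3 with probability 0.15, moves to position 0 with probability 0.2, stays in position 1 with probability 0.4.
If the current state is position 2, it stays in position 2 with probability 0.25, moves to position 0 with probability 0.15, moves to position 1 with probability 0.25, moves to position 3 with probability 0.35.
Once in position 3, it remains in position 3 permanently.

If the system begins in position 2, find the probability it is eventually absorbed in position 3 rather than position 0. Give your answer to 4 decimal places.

Let h(s) be the probability of absorption at position 3 starting from transient state s. Then h(position 3) = 1 and h(position 0) = 0. By first-step analysis:
h(position 1) = 0.2·0 + 0.4·h(position 1) + 0.25·h(position 2) + 0.15·1
h(position 2) = 0.15·0 + 0.25·h(position 1) + 0.25·h(position 2) + 0.35·1
Solving: h(position 1) = 0.5161, h(position 2) = 0.6387.
Starting from position 2, the probability is 0.6387.

0.6387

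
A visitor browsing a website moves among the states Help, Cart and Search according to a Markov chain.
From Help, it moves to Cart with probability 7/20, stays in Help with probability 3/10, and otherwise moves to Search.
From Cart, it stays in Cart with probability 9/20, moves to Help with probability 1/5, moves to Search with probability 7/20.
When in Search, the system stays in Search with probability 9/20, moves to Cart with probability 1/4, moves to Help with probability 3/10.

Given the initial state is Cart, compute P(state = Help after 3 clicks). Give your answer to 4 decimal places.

0.2640

Propagate the distribution vector 3 clicks from Cart.
After 0 clicks: (0.0000, 1.0000, 0.0000)
After 1 click: (0.2000, 0.4500, 0.3500)
After 2 clicks: (0.2550, 0.3600, 0.3850)
After 3 clicks: (0.2640, 0.3475, 0.3885)
P(in Help after 3 clicks) = 0.2640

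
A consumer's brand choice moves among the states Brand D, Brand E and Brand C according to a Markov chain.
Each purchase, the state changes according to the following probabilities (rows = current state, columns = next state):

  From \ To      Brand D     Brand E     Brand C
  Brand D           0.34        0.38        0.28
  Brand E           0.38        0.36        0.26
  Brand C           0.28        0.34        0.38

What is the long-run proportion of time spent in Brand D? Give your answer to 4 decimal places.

0.3362

Let the stationary distribution be π with π = πP and π_1 + π_2 + π_3 = 1.
π_1 = 0.34·π_1 + 0.38·π_2 + 0.28·π_3
π_2 = 0.38·π_1 + 0.36·π_2 + 0.34·π_3
Solving with the normalization constraint gives π = (0.3362, 0.3607, 0.3031).
So the stationary probability of Brand D is 0.3362.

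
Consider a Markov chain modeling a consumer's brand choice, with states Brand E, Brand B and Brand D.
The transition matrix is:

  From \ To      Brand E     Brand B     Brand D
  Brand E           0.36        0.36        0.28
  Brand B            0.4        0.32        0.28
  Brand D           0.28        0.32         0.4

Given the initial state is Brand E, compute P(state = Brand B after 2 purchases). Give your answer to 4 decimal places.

0.3344

Sum over the intermediate state after 1 purchase:
P = P(Brand E→Brand E)·P(Brand E→Brand B) + P(Brand E→Brand B)·P(Brand B→Brand B) + P(Brand E→Brand D)·P(Brand D→Brand B)
  = 0.36×0.36 + 0.36×0.32 + 0.28×0.32
  = 0.1296 + 0.1152 + 0.0896 = 0.3344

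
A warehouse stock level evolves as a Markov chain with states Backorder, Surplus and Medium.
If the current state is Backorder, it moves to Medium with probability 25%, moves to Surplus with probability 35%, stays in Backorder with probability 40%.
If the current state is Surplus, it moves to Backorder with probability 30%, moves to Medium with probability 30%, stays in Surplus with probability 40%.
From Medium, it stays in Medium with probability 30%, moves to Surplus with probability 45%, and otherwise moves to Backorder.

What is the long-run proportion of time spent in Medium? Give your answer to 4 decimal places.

0.2841

Let the stationary distribution be π with π = πP and π_1 + π_2 + π_3 = 1.
π_1 = 0.4·π_1 + 0.3·π_2 + 0.25·π_3
π_2 = 0.35·π_1 + 0.4·π_2 + 0.45·π_3
Solving with the normalization constraint gives π = (0.3175, 0.3983, 0.2841).
So the stationary probability of Medium is 0.2841.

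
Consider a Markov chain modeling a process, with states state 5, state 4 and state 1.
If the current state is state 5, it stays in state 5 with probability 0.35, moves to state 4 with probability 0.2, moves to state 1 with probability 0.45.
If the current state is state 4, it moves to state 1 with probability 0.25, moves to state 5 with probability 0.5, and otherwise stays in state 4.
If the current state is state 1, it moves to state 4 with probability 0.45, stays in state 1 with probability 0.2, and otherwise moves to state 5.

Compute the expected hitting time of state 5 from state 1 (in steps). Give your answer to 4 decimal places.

2.4615

Let t(s) be the expected number of steps to first reach state 5 from state s, with t(state 5) = 0. Conditioning on the first step:
t(state 4) = 1 + 0.25·t(state 4) + 0.25·t(state 1)
t(state 1) = 1 + 0.45·t(state 4) + 0.2·t(state 1)
Solving: t(state 4) = 2.1538, t(state 1) = 2.4615.
Expected steps from state 1 to state 5: 2.4615.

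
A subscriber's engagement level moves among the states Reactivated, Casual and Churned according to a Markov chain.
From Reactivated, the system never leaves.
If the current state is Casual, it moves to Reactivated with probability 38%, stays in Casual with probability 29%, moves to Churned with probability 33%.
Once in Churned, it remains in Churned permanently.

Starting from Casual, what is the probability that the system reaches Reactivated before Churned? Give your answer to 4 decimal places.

0.5352

Let h(s) be the probability of absorption at Reactivated starting from transient state s. Then h(Reactivated) = 1 and h(Churned) = 0. By first-step analysis:
h(Casual) = 0.38·1 + 0.29·h(Casual) + 0.33·0
Solving: h(Casual) = 0.5352.
Starting from Casual, the probability is 0.5352.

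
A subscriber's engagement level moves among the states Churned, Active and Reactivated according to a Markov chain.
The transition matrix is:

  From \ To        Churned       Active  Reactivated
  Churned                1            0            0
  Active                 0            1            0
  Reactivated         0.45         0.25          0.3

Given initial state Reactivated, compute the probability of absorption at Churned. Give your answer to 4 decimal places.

Let h(s) be the probability of absorption at Churned starting from transient state s. Then h(Churned) = 1 and h(Active) = 0. By first-step analysis:
h(Reactivated) = 0.45·1 + 0.25·0 + 0.3·h(Reactivated)
Solving: h(Reactivated) = 0.6429.
Starting from Reactivated, the probability is 0.6429.

0.6429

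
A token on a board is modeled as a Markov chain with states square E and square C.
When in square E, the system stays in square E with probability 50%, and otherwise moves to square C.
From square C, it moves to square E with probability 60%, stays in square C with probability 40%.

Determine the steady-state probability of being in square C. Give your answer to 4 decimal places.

Let the stationary distribution be π with π = πP and π_1 + π_2 = 1.
π_1 = 0.5·π_1 + 0.6·π_2
Solving with the normalization constraint gives π = (0.5455, 0.4545).
So the stationary probability of square C is 0.4545.

0.4545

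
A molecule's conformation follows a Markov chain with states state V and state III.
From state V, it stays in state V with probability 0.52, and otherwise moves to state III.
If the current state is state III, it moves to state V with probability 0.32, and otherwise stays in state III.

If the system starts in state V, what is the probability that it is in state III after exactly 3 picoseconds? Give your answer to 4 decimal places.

0.5952

Propagate the distribution vector 3 picoseconds from state V.
After 0 picoseconds: (1.0000, 0.0000)
After 1 picosecond: (0.5200, 0.4800)
After 2 picoseconds: (0.4240, 0.5760)
After 3 picoseconds: (0.4048, 0.5952)
P(in state III after 3 picoseconds) = 0.5952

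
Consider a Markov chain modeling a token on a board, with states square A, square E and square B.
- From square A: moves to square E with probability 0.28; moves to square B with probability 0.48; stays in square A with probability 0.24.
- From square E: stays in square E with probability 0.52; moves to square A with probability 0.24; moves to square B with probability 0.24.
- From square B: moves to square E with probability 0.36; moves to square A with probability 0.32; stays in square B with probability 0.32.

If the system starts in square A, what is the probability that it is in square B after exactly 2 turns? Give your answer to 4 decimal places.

Sum over the intermediate state after 1 turn:
P = P(square A→square A)·P(square A→square B) + P(square A→square E)·P(square E→square B) + P(square A→square B)·P(square B→square B)
  = 0.24×0.48 + 0.28×0.24 + 0.48×0.32
  = 0.1152 + 0.0672 + 0.1536 = 0.3360

0.3360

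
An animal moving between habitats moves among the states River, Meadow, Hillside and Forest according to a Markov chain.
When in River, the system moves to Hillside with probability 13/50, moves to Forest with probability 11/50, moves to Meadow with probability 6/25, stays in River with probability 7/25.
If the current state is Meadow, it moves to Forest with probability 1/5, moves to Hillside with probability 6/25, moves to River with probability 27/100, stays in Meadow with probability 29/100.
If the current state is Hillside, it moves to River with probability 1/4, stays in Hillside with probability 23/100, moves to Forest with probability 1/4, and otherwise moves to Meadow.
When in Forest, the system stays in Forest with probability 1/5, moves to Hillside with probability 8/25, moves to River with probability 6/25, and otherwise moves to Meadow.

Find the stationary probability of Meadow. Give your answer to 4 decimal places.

Let the stationary distribution be π with π = πP and π_1 + π_2 + π_3 + π_4 = 1.
π_1 = 0.28·π_1 + 0.27·π_2 + 0.25·π_3 + 0.24·π_4
π_2 = 0.24·π_1 + 0.29·π_2 + 0.27·π_3 + 0.24·π_4
π_3 = 0.26·π_1 + 0.24·π_2 + 0.23·π_3 + 0.32·π_4
Solving with the normalization constraint gives π = (0.2609, 0.2608, 0.2601, 0.2182).
So the stationary probability of Meadow is 0.2608.

0.2608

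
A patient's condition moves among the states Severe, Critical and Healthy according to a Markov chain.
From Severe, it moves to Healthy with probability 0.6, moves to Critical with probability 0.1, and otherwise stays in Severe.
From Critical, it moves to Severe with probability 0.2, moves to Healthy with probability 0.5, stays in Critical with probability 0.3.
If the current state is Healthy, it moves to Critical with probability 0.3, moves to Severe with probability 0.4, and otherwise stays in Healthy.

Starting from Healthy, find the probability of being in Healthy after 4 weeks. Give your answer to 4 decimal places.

Propagate the distribution vector 4 weeks from Healthy.
After 0 weeks: (0.0000, 0.0000, 1.0000)
After 1 week: (0.4000, 0.3000, 0.3000)
After 2 weeks: (0.3000, 0.2200, 0.4800)
After 3 weeks: (0.3260, 0.2400, 0.4340)
After 4 weeks: (0.3194, 0.2348, 0.4458)
P(in Healthy after 4 weeks) = 0.4458

0.4458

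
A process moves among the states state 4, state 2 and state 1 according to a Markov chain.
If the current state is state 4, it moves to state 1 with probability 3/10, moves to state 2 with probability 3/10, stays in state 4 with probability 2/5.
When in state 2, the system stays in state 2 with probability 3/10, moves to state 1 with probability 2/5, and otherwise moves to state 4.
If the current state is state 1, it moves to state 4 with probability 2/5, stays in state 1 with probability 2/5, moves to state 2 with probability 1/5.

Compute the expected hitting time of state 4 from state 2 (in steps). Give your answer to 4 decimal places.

Let t(s) be the expected number of steps to first reach state 4 from state s, with t(state 4) = 0. Conditioning on the first step:
t(state 2) = 1 + 0.3·t(state 2) + 0.4·t(state 1)
t(state 1) = 1 + 0.2·t(state 2) + 0.4·t(state 1)
Solving: t(state 2) = 2.9412, t(state 1) = 2.6471.
Expected steps from state 2 to state 4: 2.9412.

2.9412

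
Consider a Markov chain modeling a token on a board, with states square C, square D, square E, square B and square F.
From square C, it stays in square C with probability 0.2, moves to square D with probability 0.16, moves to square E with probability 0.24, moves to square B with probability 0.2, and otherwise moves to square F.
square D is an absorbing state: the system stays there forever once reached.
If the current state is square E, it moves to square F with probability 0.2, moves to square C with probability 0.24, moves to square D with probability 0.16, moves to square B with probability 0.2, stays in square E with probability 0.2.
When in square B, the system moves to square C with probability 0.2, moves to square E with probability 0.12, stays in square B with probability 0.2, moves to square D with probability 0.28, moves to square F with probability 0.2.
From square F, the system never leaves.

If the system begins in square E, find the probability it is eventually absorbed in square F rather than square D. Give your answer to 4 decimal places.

Let h(s) be the probability of absorption at square F starting from transient state s. Then h(square F) = 1 and h(square D) = 0. By first-step analysis:
h(square C) = 0.2·h(square C) + 0.16·0 + 0.24·h(square E) + 0.2·h(square B) + 0.2·1
h(square E) = 0.24·h(square C) + 0.16·0 + 0.2·h(square E) + 0.2·h(square B) + 0.2·1
h(square B) = 0.2·h(square C) + 0.28·0 + 0.12·h(square E) + 0.2·h(square B) + 0.2·1
Solving: h(square C) = 0.5208, h(square E) = 0.5208, h(square B) = 0.4583.
Starting from square E, the probability is 0.5208.

0.5208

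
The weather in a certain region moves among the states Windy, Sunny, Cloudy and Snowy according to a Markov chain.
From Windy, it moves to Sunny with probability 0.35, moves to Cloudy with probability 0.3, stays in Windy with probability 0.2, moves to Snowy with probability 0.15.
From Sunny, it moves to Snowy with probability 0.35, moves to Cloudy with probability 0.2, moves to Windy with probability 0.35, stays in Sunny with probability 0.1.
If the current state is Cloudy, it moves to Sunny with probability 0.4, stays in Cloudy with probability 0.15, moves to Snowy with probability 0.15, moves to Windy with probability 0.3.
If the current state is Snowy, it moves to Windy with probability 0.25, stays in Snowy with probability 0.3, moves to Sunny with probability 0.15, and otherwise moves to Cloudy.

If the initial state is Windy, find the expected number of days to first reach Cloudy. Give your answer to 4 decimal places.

3.6266

Let t(s) be the expected number of days to first reach Cloudy from state s, with t(Cloudy) = 0. Conditioning on the first day:
t(Windy) = 1 + 0.2·t(Windy) + 0.35·t(Sunny) + 0.15·t(Snowy)
t(Sunny) = 1 + 0.35·t(Windy) + 0.1·t(Sunny) + 0.35·t(Snowy)
t(Snowy) = 1 + 0.25·t(Windy) + 0.15·t(Sunny) + 0.3·t(Snowy)
Solving: t(Windy) = 3.6266, t(Sunny) = 3.9063, t(Snowy) = 3.5609.
Expected days from Windy to Cloudy: 3.6266.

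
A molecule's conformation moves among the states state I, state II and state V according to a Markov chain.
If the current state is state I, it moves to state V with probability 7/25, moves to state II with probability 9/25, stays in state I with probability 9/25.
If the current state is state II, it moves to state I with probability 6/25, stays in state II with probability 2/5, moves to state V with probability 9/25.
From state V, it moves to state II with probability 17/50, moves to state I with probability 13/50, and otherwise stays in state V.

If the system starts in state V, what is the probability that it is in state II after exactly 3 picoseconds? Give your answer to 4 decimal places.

Propagate the distribution vector 3 picoseconds from state V.
After 0 picoseconds: (0.0000, 0.0000, 1.0000)
After 1 picosecond: (0.2600, 0.3400, 0.4000)
After 2 picoseconds: (0.2792, 0.3656, 0.3552)
After 3 picoseconds: (0.2806, 0.3675, 0.3519)
P(in state II after 3 picoseconds) = 0.3675

0.3675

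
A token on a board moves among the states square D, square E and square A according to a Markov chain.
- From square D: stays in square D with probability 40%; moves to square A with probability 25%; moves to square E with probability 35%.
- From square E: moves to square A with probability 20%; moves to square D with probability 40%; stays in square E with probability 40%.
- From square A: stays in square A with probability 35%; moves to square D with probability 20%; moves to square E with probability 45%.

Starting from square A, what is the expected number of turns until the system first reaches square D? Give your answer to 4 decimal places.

3.5000

Let t(s) be the expected number of turns to first reach square D from state s, with t(square D) = 0. Conditioning on the first turn:
t(square E) = 1 + 0.4·t(square E) + 0.2·t(square A)
t(square A) = 1 + 0.45·t(square E) + 0.35·t(square A)
Solving: t(square E) = 2.8333, t(square A) = 3.5000.
Expected turns from square A to square D: 3.5000.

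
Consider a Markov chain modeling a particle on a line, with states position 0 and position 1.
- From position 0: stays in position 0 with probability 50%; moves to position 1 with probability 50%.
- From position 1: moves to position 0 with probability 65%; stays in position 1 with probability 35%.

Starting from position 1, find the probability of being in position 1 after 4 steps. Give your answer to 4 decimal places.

0.4351

Propagate the distribution vector 4 steps from position 1.
After 0 steps: (0.0000, 1.0000)
After 1 step: (0.6500, 0.3500)
After 2 steps: (0.5525, 0.4475)
After 3 steps: (0.5671, 0.4329)
After 4 steps: (0.5649, 0.4351)
P(in position 1 after 4 steps) = 0.4351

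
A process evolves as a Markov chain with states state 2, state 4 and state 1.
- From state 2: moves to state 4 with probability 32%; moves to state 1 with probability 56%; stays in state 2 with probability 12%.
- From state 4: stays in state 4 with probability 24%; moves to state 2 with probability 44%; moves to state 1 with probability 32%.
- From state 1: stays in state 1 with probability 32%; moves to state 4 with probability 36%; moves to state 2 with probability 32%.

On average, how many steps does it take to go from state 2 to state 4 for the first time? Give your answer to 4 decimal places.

Let t(s) be the expected number of steps to first reach state 4 from state s, with t(state 4) = 0. Conditioning on the first step:
t(state 2) = 1 + 0.12·t(state 2) + 0.56·t(state 1)
t(state 1) = 1 + 0.32·t(state 2) + 0.32·t(state 1)
Solving: t(state 2) = 2.9580, t(state 1) = 2.8626.
Expected steps from state 2 to state 4: 2.9580.

2.9580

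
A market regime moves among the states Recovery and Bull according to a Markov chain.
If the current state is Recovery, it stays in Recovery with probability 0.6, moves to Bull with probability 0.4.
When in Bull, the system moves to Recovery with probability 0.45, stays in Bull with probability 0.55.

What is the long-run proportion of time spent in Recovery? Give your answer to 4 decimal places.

0.5294

Let the stationary distribution be π with π = πP and π_1 + π_2 = 1.
π_1 = 0.6·π_1 + 0.45·π_2
Solving with the normalization constraint gives π = (0.5294, 0.4706).
So the stationary probability of Recovery is 0.5294.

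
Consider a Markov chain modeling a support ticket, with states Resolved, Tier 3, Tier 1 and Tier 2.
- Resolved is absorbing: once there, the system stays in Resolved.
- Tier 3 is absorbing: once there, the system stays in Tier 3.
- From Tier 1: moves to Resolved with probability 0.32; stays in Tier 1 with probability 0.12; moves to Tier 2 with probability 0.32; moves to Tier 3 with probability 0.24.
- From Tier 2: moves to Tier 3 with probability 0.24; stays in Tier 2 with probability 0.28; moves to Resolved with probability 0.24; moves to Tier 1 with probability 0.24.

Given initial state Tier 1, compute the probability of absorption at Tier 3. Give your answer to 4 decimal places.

0.4483

Let h(s) be the probability of absorption at Tier 3 starting from transient state s. Then h(Tier 3) = 1 and h(Resolved) = 0. By first-step analysis:
h(Tier 1) = 0.32·0 + 0.24·1 + 0.12·h(Tier 1) + 0.32·h(Tier 2)
h(Tier 2) = 0.24·0 + 0.24·1 + 0.24·h(Tier 1) + 0.28·h(Tier 2)
Solving: h(Tier 1) = 0.4483, h(Tier 2) = 0.4828.
Starting from Tier 1, the probability is 0.4483.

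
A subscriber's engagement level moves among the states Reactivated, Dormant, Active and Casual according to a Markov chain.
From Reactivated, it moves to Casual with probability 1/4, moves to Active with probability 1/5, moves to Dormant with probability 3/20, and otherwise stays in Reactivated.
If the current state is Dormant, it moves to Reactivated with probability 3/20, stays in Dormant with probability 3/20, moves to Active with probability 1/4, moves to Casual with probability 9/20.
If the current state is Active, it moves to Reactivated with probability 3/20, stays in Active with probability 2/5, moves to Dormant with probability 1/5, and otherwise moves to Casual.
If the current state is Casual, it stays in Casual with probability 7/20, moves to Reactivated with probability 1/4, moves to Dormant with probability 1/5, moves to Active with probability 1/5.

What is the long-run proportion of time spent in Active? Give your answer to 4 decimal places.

Let the stationary distribution be π with π = πP and π_1 + π_2 + π_3 + π_4 = 1.
π_1 = 0.4·π_1 + 0.15·π_2 + 0.15·π_3 + 0.25·π_4
π_2 = 0.15·π_1 + 0.15·π_2 + 0.2·π_3 + 0.2·π_4
π_3 = 0.2·π_1 + 0.25·π_2 + 0.4·π_3 + 0.2·π_4
Solving with the normalization constraint gives π = (0.2423, 0.1789, 0.2612, 0.3175).
So the stationary probability of Active is 0.2612.

0.2612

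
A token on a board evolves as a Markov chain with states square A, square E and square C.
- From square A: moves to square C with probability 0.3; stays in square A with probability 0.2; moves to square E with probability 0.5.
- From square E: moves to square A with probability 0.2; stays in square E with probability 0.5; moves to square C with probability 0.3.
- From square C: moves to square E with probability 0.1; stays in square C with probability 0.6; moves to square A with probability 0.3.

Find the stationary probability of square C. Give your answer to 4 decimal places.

0.4286

Let the stationary distribution be π with π = πP and π_1 + π_2 + π_3 = 1.
π_1 = 0.2·π_1 + 0.2·π_2 + 0.3·π_3
π_2 = 0.5·π_1 + 0.5·π_2 + 0.1·π_3
Solving with the normalization constraint gives π = (0.2429, 0.3286, 0.4286).
So the stationary probability of square C is 0.4286.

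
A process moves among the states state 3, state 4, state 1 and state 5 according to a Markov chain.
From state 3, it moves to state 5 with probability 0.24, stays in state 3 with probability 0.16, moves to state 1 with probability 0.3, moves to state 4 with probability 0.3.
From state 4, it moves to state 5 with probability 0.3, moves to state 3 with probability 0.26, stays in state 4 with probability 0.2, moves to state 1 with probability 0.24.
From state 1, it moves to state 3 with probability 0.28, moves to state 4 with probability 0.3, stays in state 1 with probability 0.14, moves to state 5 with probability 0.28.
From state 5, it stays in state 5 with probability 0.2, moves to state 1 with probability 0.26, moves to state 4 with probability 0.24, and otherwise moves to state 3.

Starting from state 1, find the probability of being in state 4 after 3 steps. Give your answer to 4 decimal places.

0.2595

Propagate the distribution vector 3 steps from state 1.
After 0 steps: (0.0000, 0.0000, 1.0000, 0.0000)
After 1 step: (0.2800, 0.3000, 0.1400, 0.2800)
After 2 steps: (0.2460, 0.2532, 0.2484, 0.2524)
After 3 steps: (0.2505, 0.2595, 0.2350, 0.2550)
P(in state 4 after 3 steps) = 0.2595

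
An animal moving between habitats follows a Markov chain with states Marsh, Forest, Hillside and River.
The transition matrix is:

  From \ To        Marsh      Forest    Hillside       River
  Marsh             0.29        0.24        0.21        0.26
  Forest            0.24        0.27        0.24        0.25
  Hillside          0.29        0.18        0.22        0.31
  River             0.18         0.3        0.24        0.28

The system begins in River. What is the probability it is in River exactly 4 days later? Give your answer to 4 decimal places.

Propagate the distribution vector 4 days from River.
After 0 days: (0.0000, 0.0000, 0.0000, 1.0000)
After 1 day: (0.1800, 0.3000, 0.2400, 0.2800)
After 2 days: (0.2442, 0.2514, 0.2298, 0.2746)
After 3 days: (0.2472, 0.2502, 0.2281, 0.2745)
After 4 days: (0.2473, 0.2503, 0.2280, 0.2744)
P(in River after 4 days) = 0.2744

0.2744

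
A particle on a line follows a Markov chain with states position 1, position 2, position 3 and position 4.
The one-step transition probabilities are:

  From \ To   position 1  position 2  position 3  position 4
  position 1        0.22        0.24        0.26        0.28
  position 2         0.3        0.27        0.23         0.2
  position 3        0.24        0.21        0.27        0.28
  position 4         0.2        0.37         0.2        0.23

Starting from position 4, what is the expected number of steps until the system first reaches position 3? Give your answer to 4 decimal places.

Let t(s) be the expected number of steps to first reach position 3 from state s, with t(position 3) = 0. Conditioning on the first step:
t(position 1) = 1 + 0.22·t(position 1) + 0.24·t(position 2) + 0.28·t(position 4)
t(position 2) = 1 + 0.3·t(position 1) + 0.27·t(position 2) + 0.2·t(position 4)
t(position 4) = 1 + 0.2·t(position 1) + 0.37·t(position 2) + 0.23·t(position 4)
Solving: t(position 1) = 4.2217, t(position 2) = 4.3312, t(position 4) = 4.4765.
Expected steps from position 4 to position 3: 4.4765.

4.4765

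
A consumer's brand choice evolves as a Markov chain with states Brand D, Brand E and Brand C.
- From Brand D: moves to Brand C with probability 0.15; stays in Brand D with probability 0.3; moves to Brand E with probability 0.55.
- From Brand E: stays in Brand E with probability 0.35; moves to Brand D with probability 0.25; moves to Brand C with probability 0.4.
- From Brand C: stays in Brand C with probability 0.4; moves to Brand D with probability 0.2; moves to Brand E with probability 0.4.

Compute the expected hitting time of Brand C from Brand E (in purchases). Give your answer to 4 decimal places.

2.9921

Let t(s) be the expected number of purchases to first reach Brand C from state s, with t(Brand C) = 0. Conditioning on the first purchase:
t(Brand D) = 1 + 0.3·t(Brand D) + 0.55·t(Brand E)
t(Brand E) = 1 + 0.25·t(Brand D) + 0.35·t(Brand E)
Solving: t(Brand D) = 3.7795, t(Brand E) = 2.9921.
Expected purchases from Brand E to Brand C: 2.9921.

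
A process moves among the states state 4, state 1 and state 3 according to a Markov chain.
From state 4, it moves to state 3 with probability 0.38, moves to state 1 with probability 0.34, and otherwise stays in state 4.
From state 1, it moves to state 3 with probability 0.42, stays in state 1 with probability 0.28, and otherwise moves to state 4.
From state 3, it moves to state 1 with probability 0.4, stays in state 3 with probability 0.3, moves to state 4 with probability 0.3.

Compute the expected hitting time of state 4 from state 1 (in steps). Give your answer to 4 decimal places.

Let t(s) be the expected number of steps to first reach state 4 from state s, with t(state 4) = 0. Conditioning on the first step:
t(state 1) = 1 + 0.28·t(state 1) + 0.42·t(state 3)
t(state 3) = 1 + 0.4·t(state 1) + 0.3·t(state 3)
Solving: t(state 1) = 3.3333, t(state 3) = 3.3333.
Expected steps from state 1 to state 4: 3.3333.

3.3333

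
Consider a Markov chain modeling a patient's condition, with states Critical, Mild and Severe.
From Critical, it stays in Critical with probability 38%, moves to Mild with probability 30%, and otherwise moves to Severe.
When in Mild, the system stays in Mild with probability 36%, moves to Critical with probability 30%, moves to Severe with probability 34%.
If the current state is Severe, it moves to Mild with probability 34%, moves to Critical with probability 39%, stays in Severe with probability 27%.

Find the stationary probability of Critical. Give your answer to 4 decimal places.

0.3565

Let the stationary distribution be π with π = πP and π_1 + π_2 + π_3 = 1.
π_1 = 0.38·π_1 + 0.3·π_2 + 0.39·π_3
π_2 = 0.3·π_1 + 0.36·π_2 + 0.34·π_3
Solving with the normalization constraint gives π = (0.3565, 0.3324, 0.3111).
So the stationary probability of Critical is 0.3565.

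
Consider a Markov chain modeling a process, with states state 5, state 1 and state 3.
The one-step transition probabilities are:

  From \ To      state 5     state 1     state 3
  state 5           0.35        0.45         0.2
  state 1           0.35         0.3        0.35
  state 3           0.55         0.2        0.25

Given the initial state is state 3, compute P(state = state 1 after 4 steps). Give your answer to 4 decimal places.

0.3332

Propagate the distribution vector 4 steps from state 3.
After 0 steps: (0.0000, 0.0000, 1.0000)
After 1 step: (0.5500, 0.2000, 0.2500)
After 2 steps: (0.4000, 0.3575, 0.2425)
After 3 steps: (0.3985, 0.3358, 0.2658)
After 4 steps: (0.4032, 0.3332, 0.2637)
P(in state 1 after 4 steps) = 0.3332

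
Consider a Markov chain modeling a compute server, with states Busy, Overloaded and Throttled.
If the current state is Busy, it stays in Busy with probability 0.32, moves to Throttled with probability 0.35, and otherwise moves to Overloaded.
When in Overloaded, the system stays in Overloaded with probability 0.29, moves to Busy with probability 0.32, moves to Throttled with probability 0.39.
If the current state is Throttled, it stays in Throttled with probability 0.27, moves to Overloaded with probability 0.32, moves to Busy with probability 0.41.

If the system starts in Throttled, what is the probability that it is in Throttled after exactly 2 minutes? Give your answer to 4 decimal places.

Sum over the intermediate state after 1 minute:
P = P(Throttled→Busy)·P(Busy→Throttled) + P(Throttled→Overloaded)·P(Overloaded→Throttled) + P(Throttled→Throttled)·P(Throttled→Throttled)
  = 0.41×0.35 + 0.32×0.39 + 0.27×0.27
  = 0.1435 + 0.1248 + 0.0729 = 0.3412

0.3412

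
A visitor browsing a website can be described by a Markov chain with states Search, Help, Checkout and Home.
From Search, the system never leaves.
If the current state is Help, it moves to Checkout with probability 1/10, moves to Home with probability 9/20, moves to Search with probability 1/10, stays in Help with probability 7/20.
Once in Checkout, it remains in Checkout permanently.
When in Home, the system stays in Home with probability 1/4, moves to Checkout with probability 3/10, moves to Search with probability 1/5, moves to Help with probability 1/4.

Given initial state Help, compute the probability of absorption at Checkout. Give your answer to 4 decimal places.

0.5600

Let h(s) be the probability of absorption at Checkout starting from transient state s. Then h(Checkout) = 1 and h(Search) = 0. By first-step analysis:
h(Help) = 0.1·0 + 0.35·h(Help) + 0.1·1 + 0.45·h(Home)
h(Home) = 0.2·0 + 0.25·h(Help) + 0.3·1 + 0.25·h(Home)
Solving: h(Help) = 0.5600, h(Home) = 0.5867.
Starting from Help, the probability is 0.5600.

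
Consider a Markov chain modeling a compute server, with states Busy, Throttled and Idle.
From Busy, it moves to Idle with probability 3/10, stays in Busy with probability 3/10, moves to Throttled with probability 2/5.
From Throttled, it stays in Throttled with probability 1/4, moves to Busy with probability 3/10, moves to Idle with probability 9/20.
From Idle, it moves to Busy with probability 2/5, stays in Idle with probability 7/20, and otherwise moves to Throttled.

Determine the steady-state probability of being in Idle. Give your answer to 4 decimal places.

Let the stationary distribution be π with π = πP and π_1 + π_2 + π_3 = 1.
π_1 = 0.3·π_1 + 0.3·π_2 + 0.4·π_3
π_2 = 0.4·π_1 + 0.25·π_2 + 0.25·π_3
Solving with the normalization constraint gives π = (0.3363, 0.3004, 0.3632).
So the stationary probability of Idle is 0.3632.

0.3632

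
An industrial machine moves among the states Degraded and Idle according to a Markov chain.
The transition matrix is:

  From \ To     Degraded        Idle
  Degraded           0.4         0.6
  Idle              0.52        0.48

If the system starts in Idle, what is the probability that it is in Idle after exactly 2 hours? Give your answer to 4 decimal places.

Sum over the intermediate state after 1 hour:
P = P(Idle→Degraded)·P(Degraded→Idle) + P(Idle→Idle)·P(Idle→Idle)
  = 0.52×0.6 + 0.48×0.48
  = 0.3120 + 0.2304 = 0.5424

0.5424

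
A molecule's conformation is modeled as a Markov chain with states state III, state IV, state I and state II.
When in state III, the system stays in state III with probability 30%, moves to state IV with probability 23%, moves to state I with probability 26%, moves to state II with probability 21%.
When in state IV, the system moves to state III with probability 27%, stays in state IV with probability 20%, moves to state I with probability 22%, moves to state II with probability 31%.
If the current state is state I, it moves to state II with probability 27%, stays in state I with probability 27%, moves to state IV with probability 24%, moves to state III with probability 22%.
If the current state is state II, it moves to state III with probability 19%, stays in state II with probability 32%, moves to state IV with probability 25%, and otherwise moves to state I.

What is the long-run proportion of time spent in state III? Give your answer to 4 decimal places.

Let the stationary distribution be π with π = πP and π_1 + π_2 + π_3 + π_4 = 1.
π_1 = 0.3·π_1 + 0.27·π_2 + 0.22·π_3 + 0.19·π_4
π_2 = 0.23·π_1 + 0.2·π_2 + 0.24·π_3 + 0.25·π_4
π_3 = 0.26·π_1 + 0.22·π_2 + 0.27·π_3 + 0.24·π_4
Solving with the normalization constraint gives π = (0.2426, 0.2311, 0.2477, 0.2786).
So the stationary probability of state III is 0.2426.

0.2426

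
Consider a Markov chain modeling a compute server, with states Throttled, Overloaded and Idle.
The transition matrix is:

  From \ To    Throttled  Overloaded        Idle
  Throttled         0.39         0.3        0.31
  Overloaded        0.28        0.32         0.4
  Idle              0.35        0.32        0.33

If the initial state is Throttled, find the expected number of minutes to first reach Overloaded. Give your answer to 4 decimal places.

3.2645

Let t(s) be the expected number of minutes to first reach Overloaded from state s, with t(Overloaded) = 0. Conditioning on the first minute:
t(Throttled) = 1 + 0.39·t(Throttled) + 0.31·t(Idle)
t(Idle) = 1 + 0.35·t(Throttled) + 0.33·t(Idle)
Solving: t(Throttled) = 3.2645, t(Idle) = 3.1979.
Expected minutes from Throttled to Overloaded: 3.2645.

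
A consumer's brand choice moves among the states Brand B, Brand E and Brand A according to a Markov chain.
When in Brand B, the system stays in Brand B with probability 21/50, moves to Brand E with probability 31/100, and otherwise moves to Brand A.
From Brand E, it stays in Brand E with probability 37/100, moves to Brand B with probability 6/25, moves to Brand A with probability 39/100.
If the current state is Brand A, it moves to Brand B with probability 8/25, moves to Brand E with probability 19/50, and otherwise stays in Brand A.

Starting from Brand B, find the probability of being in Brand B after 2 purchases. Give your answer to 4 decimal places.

0.3372

Sum over the intermediate state after 1 purchase:
P = P(Brand B→Brand B)·P(Brand B→Brand B) + P(Brand B→Brand E)·P(Brand E→Brand B) + P(Brand B→Brand A)·P(Brand A→Brand B)
  = 0.42×0.42 + 0.31×0.24 + 0.27×0.32
  = 0.1764 + 0.0744 + 0.0864 = 0.3372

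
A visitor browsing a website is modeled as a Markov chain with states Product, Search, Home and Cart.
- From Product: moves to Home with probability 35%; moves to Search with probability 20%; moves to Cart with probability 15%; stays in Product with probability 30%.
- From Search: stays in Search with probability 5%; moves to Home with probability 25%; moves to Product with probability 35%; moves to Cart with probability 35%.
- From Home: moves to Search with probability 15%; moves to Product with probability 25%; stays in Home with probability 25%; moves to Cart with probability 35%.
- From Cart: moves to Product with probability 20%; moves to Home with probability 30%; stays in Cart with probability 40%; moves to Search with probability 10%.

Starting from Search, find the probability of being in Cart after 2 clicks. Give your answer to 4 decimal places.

0.2975

Propagate the distribution vector 2 clicks from Search.
After 0 clicks: (0.0000, 1.0000, 0.0000, 0.0000)
After 1 click: (0.3500, 0.0500, 0.2500, 0.3500)
After 2 clicks: (0.2550, 0.1450, 0.3025, 0.2975)
P(in Cart after 2 clicks) = 0.2975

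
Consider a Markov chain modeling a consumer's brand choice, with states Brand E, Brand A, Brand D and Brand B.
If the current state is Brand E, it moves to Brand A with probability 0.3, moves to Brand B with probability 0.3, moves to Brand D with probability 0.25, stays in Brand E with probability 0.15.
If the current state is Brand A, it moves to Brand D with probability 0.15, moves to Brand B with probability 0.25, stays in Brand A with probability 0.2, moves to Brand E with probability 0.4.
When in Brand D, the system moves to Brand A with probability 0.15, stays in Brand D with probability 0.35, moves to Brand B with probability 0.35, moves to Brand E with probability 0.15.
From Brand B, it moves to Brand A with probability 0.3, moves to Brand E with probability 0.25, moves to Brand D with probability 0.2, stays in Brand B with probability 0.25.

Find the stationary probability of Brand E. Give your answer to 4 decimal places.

Let the stationary distribution be π with π = πP and π_1 + π_2 + π_3 + π_4 = 1.
π_1 = 0.15·π_1 + 0.4·π_2 + 0.15·π_3 + 0.25·π_4
π_2 = 0.3·π_1 + 0.2·π_2 + 0.15·π_3 + 0.3·π_4
π_3 = 0.25·π_1 + 0.15·π_2 + 0.35·π_3 + 0.2·π_4
Solving with the normalization constraint gives π = (0.2387, 0.2407, 0.2352, 0.2855).
So the stationary probability of Brand E is 0.2387.

0.2387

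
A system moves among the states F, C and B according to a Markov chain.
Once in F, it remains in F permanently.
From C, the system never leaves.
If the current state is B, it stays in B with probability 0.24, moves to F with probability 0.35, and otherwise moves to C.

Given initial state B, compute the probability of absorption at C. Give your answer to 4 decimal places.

Let h(s) be the probability of absorption at C starting from transient state s. Then h(C) = 1 and h(F) = 0. By first-step analysis:
h(B) = 0.35·0 + 0.41·1 + 0.24·h(B)
Solving: h(B) = 0.5395.
Starting from B, the probability is 0.5395.

0.5395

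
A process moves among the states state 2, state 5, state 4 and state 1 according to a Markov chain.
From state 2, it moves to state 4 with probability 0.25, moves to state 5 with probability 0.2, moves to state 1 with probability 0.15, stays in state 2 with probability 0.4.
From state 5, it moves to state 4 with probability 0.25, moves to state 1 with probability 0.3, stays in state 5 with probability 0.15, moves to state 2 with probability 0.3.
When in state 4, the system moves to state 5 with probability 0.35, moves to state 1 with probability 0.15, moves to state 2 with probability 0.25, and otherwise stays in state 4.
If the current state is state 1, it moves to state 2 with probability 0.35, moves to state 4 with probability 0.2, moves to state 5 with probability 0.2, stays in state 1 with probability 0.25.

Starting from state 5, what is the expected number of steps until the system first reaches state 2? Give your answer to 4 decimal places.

3.3254

Let t(s) be the expected number of steps to first reach state 2 from state s, with t(state 2) = 0. Conditioning on the first step:
t(state 5) = 1 + 0.15·t(state 5) + 0.25·t(state 4) + 0.3·t(state 1)
t(state 4) = 1 + 0.35·t(state 5) + 0.25·t(state 4) + 0.15·t(state 1)
t(state 1) = 1 + 0.2·t(state 5) + 0.2·t(state 4) + 0.25·t(state 1)
Solving: t(state 5) = 3.3254, t(state 4) = 3.5167, t(state 1) = 3.1579.
Expected steps from state 5 to state 2: 3.3254.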